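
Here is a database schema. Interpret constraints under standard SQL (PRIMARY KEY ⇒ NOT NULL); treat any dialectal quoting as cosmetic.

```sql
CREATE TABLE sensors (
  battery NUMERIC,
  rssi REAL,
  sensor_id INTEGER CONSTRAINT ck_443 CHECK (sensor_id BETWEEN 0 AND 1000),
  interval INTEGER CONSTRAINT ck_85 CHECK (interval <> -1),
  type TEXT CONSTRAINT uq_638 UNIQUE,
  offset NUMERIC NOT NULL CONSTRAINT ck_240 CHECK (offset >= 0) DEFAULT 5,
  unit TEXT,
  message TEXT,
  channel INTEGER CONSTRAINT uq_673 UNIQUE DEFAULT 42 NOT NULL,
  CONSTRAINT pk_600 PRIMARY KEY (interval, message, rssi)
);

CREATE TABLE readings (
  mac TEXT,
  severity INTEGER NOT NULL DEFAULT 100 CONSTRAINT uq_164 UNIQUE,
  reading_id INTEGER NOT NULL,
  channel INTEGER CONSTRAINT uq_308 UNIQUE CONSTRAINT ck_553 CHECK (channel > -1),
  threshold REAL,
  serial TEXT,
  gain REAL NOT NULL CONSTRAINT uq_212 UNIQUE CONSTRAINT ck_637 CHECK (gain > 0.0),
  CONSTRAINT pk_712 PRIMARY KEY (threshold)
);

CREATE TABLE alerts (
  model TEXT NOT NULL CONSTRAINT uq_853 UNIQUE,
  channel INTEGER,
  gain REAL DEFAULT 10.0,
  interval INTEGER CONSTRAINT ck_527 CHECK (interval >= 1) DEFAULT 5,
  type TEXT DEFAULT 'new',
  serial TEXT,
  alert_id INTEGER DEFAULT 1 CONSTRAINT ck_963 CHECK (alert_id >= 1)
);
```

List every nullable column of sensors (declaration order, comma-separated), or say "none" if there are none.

battery, sensor_id, type, unit

- battery: no NOT NULL constraint applies → nullable.
- rssi: part of the PRIMARY KEY, which implies NOT NULL → not nullable.
- sensor_id: CHECK does not forbid NULL (a CHECK constraint passes when its expression is NULL) → nullable.
- interval: part of the PRIMARY KEY, which implies NOT NULL → not nullable.
- type: UNIQUE does not imply NOT NULL → nullable.
- offset: declared NOT NULL → not nullable.
- unit: no NOT NULL constraint applies → nullable.
- message: part of the PRIMARY KEY, which implies NOT NULL → not nullable.
- channel: declared NOT NULL → not nullable.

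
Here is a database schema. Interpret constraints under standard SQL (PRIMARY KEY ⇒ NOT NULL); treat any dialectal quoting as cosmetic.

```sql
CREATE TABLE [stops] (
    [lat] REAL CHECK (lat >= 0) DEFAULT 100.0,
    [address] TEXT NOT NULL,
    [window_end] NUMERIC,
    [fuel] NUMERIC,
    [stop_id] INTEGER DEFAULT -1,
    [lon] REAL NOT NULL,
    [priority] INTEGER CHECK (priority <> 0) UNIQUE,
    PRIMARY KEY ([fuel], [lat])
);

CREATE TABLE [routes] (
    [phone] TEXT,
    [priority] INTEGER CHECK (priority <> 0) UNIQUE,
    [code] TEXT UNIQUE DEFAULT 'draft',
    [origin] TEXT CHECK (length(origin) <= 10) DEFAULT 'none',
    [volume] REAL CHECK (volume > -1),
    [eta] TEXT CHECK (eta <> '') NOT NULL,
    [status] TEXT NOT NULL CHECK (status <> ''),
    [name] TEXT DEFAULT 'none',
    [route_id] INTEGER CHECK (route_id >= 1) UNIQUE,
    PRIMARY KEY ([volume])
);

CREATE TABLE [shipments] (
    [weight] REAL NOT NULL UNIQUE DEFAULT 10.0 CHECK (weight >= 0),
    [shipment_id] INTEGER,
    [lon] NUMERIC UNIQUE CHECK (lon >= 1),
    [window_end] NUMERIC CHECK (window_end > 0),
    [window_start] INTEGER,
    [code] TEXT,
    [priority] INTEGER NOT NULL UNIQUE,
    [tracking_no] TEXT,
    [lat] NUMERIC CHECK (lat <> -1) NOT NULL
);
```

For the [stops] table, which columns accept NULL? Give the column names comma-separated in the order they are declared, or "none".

- lat: part of the PRIMARY KEY, which implies NOT NULL → not nullable.
- address: declared NOT NULL → not nullable.
- window_end: no NOT NULL constraint applies → nullable.
- fuel: part of the PRIMARY KEY, which implies NOT NULL → not nullable.
- stop_id: DEFAULT only fills an omitted column; an explicit NULL is still allowed → nullable.
- lon: declared NOT NULL → not nullable.
- priority: CHECK does not forbid NULL (a CHECK constraint passes when its expression is NULL) → nullable.

window_end, stop_id, priority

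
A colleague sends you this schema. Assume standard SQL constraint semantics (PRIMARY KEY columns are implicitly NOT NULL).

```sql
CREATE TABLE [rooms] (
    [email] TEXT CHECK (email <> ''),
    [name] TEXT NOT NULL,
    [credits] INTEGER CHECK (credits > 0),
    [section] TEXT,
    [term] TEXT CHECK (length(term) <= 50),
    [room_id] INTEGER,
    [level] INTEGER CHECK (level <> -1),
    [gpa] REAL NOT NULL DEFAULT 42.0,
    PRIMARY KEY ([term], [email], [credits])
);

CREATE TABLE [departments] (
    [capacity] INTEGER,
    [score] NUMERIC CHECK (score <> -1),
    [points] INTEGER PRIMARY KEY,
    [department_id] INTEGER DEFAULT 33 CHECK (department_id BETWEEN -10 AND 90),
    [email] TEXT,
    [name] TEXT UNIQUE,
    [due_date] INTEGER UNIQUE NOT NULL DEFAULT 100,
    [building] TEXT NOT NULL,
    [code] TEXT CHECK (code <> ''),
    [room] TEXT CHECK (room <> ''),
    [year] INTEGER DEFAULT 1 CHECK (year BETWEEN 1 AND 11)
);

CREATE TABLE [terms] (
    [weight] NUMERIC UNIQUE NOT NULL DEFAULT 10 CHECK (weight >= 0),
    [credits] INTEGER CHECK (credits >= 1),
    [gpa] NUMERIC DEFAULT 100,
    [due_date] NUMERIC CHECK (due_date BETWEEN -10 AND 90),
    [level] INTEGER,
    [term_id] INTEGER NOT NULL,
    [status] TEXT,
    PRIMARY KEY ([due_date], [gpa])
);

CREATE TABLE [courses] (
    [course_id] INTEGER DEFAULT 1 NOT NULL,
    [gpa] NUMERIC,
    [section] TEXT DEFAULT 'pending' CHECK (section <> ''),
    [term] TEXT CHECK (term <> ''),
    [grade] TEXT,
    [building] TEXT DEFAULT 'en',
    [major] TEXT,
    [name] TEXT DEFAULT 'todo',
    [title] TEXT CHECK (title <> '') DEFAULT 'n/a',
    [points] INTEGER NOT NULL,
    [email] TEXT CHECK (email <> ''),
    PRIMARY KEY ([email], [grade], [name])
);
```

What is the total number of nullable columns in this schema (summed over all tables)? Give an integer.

rooms: 3 nullable (section, room_id, level — PK (term, email, credits) and explicit NOT NULL columns excluded).
departments: 8 nullable (capacity, score, department_id, email, name, code, room, year — PK (points) and explicit NOT NULL columns excluded).
terms: 3 nullable (credits, level, status — PK (due_date, gpa) and explicit NOT NULL columns excluded).
courses: 6 nullable (gpa, section, term, building, major, title — PK (email, grade, name) and explicit NOT NULL columns excluded).
Total: 3 + 8 + 3 + 6 = 20.

20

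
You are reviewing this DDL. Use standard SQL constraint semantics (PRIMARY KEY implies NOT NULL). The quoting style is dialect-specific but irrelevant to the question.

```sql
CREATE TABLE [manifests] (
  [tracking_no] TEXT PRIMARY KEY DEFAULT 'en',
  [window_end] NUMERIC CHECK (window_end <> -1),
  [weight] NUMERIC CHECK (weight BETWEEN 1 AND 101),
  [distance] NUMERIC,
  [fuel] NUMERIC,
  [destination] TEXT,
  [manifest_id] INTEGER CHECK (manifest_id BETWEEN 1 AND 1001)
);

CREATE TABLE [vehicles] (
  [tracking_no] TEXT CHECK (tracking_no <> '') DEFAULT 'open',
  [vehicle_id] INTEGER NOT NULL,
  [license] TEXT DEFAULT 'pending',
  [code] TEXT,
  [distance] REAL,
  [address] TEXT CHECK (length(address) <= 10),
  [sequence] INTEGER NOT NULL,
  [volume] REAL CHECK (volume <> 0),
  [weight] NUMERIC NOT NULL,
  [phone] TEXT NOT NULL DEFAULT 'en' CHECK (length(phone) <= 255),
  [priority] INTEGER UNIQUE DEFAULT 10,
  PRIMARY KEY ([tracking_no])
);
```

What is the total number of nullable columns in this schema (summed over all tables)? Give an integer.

manifests: 6 nullable (window_end, weight, distance, fuel, destination, manifest_id — PK (tracking_no) and explicit NOT NULL columns excluded).
vehicles: 6 nullable (license, code, distance, address, volume, priority — PK (tracking_no) and explicit NOT NULL columns excluded).
Total: 6 + 6 = 12.

12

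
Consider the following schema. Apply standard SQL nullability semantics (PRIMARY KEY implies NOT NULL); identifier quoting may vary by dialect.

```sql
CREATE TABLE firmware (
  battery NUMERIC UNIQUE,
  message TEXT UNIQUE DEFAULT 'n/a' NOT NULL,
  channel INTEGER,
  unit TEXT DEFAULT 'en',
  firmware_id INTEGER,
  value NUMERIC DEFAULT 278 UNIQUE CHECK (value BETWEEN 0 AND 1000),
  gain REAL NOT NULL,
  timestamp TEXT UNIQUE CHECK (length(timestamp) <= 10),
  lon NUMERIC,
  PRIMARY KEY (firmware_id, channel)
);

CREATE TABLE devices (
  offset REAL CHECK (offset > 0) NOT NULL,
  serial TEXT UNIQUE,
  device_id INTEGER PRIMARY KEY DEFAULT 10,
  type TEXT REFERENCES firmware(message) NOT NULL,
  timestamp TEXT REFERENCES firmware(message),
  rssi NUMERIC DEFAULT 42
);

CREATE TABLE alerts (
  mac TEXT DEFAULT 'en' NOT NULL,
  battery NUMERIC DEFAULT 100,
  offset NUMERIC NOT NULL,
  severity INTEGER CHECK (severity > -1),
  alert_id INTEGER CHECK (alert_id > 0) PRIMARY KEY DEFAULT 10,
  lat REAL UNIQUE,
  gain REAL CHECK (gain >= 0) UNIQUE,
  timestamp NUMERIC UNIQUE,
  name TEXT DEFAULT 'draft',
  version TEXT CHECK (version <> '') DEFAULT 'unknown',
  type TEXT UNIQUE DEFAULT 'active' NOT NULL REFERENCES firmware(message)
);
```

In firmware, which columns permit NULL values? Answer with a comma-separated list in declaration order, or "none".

- battery: UNIQUE does not imply NOT NULL → nullable.
- message: declared NOT NULL → not nullable.
- channel: part of the PRIMARY KEY, which implies NOT NULL → not nullable.
- unit: DEFAULT only fills an omitted column; an explicit NULL is still allowed → nullable.
- firmware_id: part of the PRIMARY KEY, which implies NOT NULL → not nullable.
- value: CHECK does not forbid NULL (a CHECK constraint passes when its expression is NULL) → nullable.
- gain: declared NOT NULL → not nullable.
- timestamp: CHECK does not forbid NULL (a CHECK constraint passes when its expression is NULL) → nullable.
- lon: no NOT NULL constraint applies → nullable.

battery, unit, value, timestamp, lon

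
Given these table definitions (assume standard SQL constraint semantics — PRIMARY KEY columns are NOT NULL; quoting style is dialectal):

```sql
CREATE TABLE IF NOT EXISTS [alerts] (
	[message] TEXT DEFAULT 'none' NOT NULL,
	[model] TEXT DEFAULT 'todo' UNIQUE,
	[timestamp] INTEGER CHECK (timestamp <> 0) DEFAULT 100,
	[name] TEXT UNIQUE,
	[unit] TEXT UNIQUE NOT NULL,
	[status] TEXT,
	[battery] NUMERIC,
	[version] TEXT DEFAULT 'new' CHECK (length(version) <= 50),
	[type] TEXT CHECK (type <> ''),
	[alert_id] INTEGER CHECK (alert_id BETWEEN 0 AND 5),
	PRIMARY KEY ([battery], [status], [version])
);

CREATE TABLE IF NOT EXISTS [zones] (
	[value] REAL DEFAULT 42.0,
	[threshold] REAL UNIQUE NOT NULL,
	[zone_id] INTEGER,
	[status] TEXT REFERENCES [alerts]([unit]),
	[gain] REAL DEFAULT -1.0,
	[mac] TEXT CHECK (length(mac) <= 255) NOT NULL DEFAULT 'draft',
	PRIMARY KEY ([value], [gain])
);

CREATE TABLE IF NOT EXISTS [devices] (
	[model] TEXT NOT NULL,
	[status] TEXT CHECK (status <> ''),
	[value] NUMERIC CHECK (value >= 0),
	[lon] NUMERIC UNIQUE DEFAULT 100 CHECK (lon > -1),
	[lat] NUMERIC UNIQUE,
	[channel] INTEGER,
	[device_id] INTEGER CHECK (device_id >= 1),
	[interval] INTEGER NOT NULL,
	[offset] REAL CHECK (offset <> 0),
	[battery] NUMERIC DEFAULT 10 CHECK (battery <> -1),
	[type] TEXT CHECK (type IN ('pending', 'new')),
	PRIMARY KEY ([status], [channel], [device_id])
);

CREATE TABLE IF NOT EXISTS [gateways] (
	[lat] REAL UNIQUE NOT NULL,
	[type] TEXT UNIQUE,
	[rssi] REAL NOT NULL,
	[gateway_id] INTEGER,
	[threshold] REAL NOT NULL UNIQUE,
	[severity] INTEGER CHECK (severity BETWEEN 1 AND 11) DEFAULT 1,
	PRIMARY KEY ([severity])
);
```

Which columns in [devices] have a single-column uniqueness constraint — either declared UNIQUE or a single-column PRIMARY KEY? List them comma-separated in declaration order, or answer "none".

lon, lat

- model: no UNIQUE or single-column PK constraint.
- status: part of a composite PRIMARY KEY — only the tuple is unique, not this column on its own.
- value: no UNIQUE or single-column PK constraint.
- lon: declared UNIQUE → unique.
- lat: declared UNIQUE → unique.
- channel: part of a composite PRIMARY KEY — only the tuple is unique, not this column on its own.
- device_id: part of a composite PRIMARY KEY — only the tuple is unique, not this column on its own.
- interval: no UNIQUE or single-column PK constraint.
- offset: no UNIQUE or single-column PK constraint.
- battery: no UNIQUE or single-column PK constraint.
- type: no UNIQUE or single-column PK constraint.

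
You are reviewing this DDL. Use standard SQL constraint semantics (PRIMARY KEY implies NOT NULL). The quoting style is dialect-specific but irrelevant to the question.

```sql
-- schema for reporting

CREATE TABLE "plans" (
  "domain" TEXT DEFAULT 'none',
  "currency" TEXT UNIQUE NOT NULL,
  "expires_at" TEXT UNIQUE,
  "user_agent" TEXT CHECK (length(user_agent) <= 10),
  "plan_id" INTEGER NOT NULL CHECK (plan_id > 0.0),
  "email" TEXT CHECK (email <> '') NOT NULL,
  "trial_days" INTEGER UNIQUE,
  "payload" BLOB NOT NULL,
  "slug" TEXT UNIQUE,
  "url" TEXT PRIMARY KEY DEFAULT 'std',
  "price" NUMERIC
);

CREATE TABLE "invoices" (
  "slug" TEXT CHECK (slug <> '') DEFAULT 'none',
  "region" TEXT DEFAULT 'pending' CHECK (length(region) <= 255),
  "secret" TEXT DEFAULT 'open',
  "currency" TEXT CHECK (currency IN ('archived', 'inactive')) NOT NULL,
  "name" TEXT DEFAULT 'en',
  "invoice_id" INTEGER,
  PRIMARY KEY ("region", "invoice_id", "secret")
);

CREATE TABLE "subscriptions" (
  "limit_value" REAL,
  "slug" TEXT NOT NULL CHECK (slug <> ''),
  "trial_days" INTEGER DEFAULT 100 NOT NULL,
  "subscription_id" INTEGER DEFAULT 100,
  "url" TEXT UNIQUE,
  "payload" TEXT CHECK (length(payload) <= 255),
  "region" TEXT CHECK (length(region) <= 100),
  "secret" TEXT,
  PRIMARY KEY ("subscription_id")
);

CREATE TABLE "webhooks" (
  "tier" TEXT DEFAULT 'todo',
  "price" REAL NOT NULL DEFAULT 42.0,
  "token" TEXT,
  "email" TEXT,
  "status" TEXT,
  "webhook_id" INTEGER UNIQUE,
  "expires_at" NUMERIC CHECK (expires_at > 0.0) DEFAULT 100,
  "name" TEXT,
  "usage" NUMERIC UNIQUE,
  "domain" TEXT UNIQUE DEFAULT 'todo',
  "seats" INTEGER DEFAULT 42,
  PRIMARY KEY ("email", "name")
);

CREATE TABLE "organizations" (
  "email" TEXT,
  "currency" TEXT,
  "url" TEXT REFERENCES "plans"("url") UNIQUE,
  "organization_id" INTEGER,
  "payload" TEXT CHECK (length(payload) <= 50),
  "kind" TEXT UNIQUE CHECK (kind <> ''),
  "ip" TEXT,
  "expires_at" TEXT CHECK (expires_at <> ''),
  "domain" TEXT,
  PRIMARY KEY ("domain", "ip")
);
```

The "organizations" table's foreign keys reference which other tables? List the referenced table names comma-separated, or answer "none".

plans

- url REFERENCES plans(url).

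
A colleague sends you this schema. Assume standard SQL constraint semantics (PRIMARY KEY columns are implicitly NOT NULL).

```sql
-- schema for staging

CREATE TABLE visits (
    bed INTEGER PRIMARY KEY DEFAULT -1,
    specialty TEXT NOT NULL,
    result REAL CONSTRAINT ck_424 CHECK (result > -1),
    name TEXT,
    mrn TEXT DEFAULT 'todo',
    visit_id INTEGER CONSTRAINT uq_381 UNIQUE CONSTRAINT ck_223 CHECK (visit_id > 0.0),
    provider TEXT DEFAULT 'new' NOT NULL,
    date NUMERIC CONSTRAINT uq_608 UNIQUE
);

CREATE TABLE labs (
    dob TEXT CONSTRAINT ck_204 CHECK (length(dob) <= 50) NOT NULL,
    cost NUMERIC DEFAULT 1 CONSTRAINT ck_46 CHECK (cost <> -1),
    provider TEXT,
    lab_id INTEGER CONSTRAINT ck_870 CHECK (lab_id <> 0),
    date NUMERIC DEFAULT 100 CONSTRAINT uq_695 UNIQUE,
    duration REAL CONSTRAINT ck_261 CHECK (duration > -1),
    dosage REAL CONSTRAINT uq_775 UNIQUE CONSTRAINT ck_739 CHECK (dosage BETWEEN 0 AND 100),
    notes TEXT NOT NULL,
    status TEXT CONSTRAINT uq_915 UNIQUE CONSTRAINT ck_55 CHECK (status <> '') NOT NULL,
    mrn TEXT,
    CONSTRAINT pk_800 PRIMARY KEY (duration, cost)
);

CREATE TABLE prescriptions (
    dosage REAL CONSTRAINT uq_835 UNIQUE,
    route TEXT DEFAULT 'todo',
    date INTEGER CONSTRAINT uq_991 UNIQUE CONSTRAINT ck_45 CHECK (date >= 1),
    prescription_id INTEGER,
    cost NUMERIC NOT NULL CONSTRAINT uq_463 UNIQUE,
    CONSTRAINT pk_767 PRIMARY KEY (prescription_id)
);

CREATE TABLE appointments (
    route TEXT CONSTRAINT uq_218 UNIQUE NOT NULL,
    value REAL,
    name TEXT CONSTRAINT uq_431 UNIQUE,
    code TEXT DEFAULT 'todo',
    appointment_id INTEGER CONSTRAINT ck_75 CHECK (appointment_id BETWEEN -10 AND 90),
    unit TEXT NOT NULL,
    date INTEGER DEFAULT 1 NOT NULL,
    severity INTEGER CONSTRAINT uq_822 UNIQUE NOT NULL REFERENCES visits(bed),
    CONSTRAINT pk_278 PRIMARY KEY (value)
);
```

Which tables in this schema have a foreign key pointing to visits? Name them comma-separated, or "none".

appointments

- appointments.severity references visits(bed).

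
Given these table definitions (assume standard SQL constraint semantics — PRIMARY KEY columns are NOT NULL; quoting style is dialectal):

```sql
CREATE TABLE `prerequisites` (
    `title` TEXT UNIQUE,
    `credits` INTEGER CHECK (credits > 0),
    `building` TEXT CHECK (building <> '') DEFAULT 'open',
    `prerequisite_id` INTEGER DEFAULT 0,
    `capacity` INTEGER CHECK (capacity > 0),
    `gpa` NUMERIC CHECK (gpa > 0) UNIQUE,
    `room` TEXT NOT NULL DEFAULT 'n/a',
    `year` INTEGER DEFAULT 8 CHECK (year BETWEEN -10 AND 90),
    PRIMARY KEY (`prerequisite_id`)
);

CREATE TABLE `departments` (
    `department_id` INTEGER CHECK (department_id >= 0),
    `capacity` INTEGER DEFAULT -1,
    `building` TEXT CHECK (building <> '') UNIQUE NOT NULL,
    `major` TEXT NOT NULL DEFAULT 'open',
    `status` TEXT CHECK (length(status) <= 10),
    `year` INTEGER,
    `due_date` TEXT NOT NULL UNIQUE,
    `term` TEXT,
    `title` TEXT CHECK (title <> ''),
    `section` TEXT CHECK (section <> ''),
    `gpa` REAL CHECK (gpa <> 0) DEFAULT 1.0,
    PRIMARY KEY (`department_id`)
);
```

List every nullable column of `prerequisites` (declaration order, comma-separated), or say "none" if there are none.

title, credits, building, capacity, gpa, year

- title: UNIQUE does not imply NOT NULL → nullable.
- credits: CHECK does not forbid NULL (a CHECK constraint passes when its expression is NULL) → nullable.
- building: CHECK does not forbid NULL (a CHECK constraint passes when its expression is NULL) → nullable.
- prerequisite_id: part of the PRIMARY KEY, which implies NOT NULL → not nullable.
- capacity: CHECK does not forbid NULL (a CHECK constraint passes when its expression is NULL) → nullable.
- gpa: CHECK does not forbid NULL (a CHECK constraint passes when its expression is NULL) → nullable.
- room: declared NOT NULL → not nullable.
- year: CHECK does not forbid NULL (a CHECK constraint passes when its expression is NULL) → nullable.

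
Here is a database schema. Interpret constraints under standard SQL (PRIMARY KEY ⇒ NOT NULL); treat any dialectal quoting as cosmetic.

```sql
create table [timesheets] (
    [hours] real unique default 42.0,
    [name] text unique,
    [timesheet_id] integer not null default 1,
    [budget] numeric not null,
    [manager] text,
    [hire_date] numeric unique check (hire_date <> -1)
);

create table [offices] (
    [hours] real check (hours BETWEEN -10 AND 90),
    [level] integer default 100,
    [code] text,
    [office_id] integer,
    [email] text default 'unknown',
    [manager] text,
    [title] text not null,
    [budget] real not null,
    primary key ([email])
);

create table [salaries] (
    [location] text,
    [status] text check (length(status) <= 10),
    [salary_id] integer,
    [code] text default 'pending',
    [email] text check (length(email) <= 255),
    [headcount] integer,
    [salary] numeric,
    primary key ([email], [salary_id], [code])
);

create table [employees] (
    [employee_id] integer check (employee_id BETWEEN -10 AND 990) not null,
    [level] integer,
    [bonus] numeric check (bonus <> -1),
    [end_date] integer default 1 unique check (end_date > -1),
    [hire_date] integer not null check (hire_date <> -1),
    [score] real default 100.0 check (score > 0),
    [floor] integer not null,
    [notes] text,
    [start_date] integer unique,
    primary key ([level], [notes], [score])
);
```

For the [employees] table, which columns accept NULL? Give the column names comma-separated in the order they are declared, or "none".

bonus, end_date, start_date

- employee_id: declared NOT NULL → not nullable.
- level: part of the PRIMARY KEY, which implies NOT NULL → not nullable.
- bonus: CHECK does not forbid NULL (a CHECK constraint passes when its expression is NULL) → nullable.
- end_date: CHECK does not forbid NULL (a CHECK constraint passes when its expression is NULL) → nullable.
- hire_date: declared NOT NULL → not nullable.
- score: part of the PRIMARY KEY, which implies NOT NULL → not nullable.
- floor: declared NOT NULL → not nullable.
- notes: part of the PRIMARY KEY, which implies NOT NULL → not nullable.
- start_date: UNIQUE does not imply NOT NULL → nullable.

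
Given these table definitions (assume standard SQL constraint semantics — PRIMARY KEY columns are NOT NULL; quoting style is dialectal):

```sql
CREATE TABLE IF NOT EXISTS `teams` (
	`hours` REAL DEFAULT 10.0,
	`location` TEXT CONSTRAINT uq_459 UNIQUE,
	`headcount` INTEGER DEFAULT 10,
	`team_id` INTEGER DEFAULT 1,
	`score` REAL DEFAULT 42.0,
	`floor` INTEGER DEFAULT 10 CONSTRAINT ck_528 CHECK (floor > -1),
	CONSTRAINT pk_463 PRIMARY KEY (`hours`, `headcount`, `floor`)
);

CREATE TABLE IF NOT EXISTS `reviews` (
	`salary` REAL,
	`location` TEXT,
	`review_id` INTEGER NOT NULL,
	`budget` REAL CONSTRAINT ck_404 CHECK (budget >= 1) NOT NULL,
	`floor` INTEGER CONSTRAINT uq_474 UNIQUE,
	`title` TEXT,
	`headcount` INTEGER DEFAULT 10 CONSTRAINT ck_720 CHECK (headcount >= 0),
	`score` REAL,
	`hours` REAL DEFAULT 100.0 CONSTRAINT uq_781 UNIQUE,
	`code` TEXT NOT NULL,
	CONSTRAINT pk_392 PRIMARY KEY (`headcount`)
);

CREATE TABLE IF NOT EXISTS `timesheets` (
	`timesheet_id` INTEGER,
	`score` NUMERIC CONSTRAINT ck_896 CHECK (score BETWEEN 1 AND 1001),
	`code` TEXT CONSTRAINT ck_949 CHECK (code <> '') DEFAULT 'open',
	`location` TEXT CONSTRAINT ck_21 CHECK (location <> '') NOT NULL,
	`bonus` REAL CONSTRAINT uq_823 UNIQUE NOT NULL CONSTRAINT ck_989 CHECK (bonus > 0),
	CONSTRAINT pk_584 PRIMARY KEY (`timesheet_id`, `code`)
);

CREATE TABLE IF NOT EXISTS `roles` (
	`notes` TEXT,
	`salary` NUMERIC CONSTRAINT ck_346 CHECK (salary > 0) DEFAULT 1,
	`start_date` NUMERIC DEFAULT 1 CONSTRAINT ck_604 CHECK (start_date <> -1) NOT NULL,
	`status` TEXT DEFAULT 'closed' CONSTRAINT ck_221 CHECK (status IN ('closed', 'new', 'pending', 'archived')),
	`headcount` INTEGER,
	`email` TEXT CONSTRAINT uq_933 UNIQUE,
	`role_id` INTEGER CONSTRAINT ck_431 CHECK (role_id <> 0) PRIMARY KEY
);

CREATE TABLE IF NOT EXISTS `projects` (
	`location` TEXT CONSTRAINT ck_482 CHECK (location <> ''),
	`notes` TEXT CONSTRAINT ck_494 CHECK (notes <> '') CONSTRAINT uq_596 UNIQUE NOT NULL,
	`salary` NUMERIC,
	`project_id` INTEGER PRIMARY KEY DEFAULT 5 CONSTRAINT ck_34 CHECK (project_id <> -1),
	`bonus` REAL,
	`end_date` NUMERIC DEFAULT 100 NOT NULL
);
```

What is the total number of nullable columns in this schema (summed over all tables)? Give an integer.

teams: 3 nullable (location, team_id, score — PK (hours, headcount, floor) and explicit NOT NULL columns excluded).
reviews: 6 nullable (salary, location, floor, title, score, hours — PK (headcount) and explicit NOT NULL columns excluded).
timesheets: 1 nullable (score — PK (timesheet_id, code) and explicit NOT NULL columns excluded).
roles: 5 nullable (notes, salary, status, headcount, email — PK (role_id) and explicit NOT NULL columns excluded).
projects: 3 nullable (location, salary, bonus — PK (project_id) and explicit NOT NULL columns excluded).
Total: 3 + 6 + 1 + 5 + 3 = 18.

18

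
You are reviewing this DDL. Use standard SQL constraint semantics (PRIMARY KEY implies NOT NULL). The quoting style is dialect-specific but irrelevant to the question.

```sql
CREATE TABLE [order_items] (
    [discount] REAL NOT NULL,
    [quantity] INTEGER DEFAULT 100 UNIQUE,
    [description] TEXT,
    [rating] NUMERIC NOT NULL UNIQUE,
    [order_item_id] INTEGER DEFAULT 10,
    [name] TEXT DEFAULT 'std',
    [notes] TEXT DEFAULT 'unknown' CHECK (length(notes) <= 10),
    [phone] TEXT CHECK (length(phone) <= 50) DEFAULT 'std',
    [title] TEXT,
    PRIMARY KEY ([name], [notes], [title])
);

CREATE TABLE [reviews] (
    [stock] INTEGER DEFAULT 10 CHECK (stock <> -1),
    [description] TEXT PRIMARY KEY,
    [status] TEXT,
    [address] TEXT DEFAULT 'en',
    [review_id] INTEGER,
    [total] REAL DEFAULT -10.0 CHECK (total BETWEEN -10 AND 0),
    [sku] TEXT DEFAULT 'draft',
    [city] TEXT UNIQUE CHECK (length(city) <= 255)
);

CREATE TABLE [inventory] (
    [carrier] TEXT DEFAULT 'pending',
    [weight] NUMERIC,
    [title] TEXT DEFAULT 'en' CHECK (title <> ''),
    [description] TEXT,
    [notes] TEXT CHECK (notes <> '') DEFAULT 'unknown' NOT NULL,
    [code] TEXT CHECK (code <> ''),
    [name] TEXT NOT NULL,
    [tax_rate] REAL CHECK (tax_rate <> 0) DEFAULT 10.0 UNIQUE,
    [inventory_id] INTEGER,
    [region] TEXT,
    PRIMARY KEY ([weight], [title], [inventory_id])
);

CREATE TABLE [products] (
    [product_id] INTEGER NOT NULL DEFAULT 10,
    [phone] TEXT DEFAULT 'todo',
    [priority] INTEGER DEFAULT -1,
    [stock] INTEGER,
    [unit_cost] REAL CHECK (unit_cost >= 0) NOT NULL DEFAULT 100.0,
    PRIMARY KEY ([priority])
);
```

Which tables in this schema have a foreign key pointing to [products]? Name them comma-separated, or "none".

No REFERENCES clause anywhere in the schema names products.

none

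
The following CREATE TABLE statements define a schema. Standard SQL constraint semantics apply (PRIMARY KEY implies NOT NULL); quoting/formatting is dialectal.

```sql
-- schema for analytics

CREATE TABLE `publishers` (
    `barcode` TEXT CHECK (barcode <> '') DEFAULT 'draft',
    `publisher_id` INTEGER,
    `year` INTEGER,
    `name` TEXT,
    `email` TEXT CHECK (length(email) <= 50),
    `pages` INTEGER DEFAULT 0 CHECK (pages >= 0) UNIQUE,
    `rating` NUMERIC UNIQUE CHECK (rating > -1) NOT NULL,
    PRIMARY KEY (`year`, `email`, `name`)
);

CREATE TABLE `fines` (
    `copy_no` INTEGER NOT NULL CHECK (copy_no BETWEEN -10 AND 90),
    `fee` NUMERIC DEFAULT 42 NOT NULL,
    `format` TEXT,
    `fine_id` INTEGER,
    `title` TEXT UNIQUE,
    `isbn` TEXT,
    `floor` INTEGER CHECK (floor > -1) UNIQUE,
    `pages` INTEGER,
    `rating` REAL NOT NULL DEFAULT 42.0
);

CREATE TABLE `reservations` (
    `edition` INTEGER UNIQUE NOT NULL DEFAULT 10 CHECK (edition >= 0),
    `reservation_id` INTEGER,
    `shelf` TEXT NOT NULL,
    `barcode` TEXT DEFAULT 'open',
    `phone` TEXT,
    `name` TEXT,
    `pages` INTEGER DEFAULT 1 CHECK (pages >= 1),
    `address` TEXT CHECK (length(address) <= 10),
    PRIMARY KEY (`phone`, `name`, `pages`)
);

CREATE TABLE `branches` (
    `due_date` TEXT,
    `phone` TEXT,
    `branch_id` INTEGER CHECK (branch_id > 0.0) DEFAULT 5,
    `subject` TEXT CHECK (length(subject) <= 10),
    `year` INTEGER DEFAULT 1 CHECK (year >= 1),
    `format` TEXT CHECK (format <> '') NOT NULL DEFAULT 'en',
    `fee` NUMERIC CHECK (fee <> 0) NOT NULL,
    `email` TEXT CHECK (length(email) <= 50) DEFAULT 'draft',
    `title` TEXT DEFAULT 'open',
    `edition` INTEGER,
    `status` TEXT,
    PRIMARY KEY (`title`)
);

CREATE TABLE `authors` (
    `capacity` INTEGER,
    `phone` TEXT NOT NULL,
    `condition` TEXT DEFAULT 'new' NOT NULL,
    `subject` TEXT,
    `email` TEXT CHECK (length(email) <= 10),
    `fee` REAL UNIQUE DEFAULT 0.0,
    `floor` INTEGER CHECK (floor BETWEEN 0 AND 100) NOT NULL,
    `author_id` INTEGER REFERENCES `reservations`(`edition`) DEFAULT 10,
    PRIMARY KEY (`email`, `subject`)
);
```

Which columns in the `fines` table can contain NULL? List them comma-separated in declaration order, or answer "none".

format, fine_id, title, isbn, floor, pages

- copy_no: declared NOT NULL → not nullable.
- fee: declared NOT NULL → not nullable.
- format: no NOT NULL constraint applies → nullable.
- fine_id: no NOT NULL constraint applies → nullable.
- title: UNIQUE does not imply NOT NULL → nullable.
- isbn: no NOT NULL constraint applies → nullable.
- floor: CHECK does not forbid NULL (a CHECK constraint passes when its expression is NULL) → nullable.
- pages: no NOT NULL constraint applies → nullable.
- rating: declared NOT NULL → not nullable.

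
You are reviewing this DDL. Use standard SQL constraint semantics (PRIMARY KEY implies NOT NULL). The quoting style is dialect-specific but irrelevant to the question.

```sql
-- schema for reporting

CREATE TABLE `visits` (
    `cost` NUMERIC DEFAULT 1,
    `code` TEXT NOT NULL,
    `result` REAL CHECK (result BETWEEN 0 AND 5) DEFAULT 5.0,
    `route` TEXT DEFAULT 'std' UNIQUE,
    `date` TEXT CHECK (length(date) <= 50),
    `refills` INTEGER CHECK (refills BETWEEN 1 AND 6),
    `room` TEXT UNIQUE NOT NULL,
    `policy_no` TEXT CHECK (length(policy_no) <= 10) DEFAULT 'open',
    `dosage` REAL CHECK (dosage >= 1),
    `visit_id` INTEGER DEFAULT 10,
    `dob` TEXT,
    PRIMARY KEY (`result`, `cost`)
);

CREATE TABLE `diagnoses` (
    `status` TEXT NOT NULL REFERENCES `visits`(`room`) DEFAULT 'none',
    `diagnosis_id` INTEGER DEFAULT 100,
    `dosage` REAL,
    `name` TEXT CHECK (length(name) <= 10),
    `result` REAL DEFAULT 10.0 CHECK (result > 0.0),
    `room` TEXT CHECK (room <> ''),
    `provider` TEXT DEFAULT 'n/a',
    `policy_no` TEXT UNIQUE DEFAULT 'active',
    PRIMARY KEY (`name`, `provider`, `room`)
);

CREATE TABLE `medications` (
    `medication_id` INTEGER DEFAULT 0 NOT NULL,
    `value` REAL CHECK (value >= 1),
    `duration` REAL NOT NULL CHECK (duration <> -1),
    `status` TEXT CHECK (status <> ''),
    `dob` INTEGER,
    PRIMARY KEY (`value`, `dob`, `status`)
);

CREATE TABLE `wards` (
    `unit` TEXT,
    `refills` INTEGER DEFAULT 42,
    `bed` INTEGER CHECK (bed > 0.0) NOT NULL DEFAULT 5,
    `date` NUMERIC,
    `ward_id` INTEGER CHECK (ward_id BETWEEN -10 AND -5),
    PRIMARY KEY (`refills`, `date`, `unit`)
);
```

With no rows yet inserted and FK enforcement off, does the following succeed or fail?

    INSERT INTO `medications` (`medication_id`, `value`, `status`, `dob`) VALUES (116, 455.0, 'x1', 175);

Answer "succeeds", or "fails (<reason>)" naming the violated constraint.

duration is omitted from the column list and has no DEFAULT, so it would receive NULL.
But duration is declared NOT NULL.

fails (NOT NULL on duration)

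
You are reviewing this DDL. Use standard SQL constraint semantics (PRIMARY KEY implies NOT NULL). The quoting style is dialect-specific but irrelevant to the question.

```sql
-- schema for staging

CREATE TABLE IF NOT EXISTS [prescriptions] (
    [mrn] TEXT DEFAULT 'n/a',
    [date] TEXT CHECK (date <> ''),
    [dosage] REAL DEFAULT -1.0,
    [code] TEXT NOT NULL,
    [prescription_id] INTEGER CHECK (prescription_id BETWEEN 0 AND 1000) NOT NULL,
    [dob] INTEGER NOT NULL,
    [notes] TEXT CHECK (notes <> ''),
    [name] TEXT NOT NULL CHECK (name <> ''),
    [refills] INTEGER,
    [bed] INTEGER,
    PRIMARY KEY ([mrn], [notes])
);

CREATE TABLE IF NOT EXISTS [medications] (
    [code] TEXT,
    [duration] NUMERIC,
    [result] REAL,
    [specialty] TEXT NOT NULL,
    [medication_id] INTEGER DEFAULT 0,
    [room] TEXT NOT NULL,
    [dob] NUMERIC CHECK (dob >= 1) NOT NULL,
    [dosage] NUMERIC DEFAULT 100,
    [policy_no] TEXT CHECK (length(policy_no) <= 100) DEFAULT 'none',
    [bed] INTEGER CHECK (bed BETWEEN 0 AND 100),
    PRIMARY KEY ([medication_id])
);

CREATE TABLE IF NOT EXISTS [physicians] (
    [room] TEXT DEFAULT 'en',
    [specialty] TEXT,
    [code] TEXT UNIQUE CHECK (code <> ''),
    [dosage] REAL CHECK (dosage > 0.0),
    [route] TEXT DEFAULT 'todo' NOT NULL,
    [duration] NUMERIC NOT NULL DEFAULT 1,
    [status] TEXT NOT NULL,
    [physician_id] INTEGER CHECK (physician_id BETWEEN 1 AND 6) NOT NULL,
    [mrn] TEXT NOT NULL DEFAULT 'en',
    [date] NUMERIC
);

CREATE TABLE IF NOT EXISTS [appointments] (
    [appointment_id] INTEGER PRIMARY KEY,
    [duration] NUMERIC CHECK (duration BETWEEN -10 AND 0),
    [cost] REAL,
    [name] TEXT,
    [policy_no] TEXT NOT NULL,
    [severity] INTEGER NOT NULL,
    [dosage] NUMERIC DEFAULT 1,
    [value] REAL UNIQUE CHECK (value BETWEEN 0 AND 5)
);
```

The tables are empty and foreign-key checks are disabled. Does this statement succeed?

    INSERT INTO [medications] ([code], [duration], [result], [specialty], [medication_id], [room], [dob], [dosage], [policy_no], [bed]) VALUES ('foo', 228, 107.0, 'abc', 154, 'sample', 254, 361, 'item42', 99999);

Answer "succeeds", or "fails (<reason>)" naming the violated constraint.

The value 99999 for bed violates CHECK (bed BETWEEN 0 AND 100).

fails (CHECK on bed)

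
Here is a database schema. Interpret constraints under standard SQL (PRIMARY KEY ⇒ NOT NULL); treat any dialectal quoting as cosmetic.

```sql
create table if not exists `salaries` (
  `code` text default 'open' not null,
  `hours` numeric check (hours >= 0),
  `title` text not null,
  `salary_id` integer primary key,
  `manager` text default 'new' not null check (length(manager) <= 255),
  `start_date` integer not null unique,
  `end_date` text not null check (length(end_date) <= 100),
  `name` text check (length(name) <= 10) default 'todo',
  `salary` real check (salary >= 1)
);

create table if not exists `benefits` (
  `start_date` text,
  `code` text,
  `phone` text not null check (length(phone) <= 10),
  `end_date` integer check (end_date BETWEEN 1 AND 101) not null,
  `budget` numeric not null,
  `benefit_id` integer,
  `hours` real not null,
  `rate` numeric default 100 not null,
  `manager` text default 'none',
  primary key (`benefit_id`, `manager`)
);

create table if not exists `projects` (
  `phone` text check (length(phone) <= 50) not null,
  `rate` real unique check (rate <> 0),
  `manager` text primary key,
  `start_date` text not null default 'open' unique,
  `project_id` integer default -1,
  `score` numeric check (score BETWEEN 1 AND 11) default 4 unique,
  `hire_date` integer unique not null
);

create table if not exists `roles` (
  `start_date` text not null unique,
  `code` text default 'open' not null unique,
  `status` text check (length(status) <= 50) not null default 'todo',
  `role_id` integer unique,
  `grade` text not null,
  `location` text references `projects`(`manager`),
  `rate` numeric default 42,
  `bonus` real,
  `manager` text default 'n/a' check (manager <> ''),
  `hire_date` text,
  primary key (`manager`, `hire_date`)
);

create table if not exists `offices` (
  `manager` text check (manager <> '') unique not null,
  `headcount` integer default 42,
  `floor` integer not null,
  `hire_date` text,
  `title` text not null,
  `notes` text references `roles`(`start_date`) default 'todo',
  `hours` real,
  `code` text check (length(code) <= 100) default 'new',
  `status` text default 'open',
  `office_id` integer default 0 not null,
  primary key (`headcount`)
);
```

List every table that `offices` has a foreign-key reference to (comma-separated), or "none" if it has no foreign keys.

- notes REFERENCES roles(start_date).

roles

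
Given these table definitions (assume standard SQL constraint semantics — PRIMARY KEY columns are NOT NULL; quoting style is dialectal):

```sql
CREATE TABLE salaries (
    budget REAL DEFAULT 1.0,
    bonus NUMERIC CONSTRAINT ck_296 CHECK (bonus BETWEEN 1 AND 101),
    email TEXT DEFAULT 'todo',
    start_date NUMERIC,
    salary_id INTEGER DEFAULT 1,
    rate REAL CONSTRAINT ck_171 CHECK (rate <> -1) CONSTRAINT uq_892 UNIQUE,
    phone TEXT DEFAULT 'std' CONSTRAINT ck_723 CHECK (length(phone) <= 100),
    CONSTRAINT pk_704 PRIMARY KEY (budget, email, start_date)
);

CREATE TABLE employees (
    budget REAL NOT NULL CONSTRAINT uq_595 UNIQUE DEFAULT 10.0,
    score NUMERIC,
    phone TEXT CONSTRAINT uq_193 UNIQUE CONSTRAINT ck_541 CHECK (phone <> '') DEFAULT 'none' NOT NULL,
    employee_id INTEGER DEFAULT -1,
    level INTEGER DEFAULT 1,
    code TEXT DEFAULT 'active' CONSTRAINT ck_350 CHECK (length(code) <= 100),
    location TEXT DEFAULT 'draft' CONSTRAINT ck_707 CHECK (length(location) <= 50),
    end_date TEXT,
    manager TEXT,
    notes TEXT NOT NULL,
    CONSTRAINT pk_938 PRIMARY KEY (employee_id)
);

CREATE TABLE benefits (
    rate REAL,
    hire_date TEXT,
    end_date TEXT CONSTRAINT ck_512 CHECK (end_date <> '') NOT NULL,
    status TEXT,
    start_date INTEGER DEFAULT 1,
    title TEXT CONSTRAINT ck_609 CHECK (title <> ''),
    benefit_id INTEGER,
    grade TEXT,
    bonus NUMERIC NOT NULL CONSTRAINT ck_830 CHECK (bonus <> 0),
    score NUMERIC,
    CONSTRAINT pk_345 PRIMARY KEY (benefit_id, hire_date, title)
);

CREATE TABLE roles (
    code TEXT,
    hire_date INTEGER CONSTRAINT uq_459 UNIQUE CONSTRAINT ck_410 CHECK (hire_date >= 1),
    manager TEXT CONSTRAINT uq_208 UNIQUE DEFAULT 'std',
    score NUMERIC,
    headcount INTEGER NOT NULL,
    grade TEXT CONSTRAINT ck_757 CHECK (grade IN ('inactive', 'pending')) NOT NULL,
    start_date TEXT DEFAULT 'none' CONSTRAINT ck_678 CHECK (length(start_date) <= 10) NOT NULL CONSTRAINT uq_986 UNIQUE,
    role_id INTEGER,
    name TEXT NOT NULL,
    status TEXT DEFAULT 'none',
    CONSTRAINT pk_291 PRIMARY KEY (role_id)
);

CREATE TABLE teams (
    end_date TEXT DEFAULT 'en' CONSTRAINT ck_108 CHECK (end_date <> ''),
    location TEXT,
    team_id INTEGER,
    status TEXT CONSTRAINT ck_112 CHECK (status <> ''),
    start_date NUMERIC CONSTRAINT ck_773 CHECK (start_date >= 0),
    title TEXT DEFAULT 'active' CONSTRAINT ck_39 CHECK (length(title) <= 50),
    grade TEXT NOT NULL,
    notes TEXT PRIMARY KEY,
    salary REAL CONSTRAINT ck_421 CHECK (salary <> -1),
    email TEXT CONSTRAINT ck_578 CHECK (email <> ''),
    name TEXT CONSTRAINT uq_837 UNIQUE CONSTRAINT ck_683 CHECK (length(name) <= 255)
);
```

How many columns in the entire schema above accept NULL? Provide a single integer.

salaries: 4 nullable (bonus, salary_id, rate, phone — PK (budget, email, start_date) and explicit NOT NULL columns excluded).
employees: 6 nullable (score, level, code, location, end_date, manager — PK (employee_id) and explicit NOT NULL columns excluded).
benefits: 5 nullable (rate, status, start_date, grade, score — PK (benefit_id, hire_date, title) and explicit NOT NULL columns excluded).
roles: 5 nullable (code, hire_date, manager, score, status — PK (role_id) and explicit NOT NULL columns excluded).
teams: 9 nullable (end_date, location, team_id, status, start_date, title, salary, email, name — PK (notes) and explicit NOT NULL columns excluded).
Total: 4 + 6 + 5 + 5 + 9 = 29.

29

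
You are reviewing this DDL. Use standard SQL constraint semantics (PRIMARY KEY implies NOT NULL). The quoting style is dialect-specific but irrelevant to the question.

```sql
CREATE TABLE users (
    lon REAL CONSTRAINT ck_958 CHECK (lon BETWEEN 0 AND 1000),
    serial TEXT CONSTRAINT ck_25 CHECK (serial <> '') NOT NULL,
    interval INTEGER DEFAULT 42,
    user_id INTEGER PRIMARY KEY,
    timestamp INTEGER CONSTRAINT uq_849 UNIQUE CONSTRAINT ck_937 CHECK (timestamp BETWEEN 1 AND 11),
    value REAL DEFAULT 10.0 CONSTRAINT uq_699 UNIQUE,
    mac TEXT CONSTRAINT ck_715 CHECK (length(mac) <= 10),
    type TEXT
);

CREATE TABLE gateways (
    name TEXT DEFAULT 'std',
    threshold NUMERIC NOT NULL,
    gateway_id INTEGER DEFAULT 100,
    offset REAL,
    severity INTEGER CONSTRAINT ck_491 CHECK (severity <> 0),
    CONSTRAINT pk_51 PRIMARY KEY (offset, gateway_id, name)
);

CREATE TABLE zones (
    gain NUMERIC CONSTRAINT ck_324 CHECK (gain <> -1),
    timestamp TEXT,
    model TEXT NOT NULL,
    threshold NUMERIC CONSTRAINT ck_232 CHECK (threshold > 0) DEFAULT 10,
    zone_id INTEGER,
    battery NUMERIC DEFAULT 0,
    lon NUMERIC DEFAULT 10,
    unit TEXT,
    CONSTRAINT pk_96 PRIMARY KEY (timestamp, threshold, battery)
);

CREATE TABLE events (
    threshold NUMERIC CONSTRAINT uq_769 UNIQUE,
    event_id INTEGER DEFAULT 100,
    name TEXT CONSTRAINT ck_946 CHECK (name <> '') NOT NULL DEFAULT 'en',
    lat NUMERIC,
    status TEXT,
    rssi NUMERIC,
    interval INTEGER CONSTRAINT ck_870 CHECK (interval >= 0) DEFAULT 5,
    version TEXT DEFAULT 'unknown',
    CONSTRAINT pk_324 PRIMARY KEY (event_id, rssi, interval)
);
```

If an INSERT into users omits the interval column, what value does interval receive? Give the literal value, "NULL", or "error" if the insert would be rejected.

interval has an explicit DEFAULT 42.
When the column is omitted from an INSERT, that default is used.

42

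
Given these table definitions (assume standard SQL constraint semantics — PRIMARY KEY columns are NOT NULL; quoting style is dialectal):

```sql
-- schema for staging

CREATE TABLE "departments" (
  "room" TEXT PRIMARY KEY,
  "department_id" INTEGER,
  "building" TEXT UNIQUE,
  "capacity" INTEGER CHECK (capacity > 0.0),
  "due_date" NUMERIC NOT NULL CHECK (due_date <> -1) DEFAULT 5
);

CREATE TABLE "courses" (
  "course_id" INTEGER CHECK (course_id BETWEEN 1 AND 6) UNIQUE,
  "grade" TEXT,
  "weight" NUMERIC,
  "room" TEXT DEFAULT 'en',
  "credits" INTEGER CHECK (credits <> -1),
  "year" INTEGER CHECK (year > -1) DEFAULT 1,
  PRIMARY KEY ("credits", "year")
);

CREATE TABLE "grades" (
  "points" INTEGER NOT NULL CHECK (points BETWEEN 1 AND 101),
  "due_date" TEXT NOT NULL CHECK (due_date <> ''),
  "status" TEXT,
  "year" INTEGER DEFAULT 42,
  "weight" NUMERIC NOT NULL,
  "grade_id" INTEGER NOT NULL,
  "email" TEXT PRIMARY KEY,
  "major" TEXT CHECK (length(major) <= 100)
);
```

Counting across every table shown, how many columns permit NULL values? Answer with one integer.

departments: 3 nullable (department_id, building, capacity — PK (room) and explicit NOT NULL columns excluded).
courses: 4 nullable (course_id, grade, weight, room — PK (credits, year) and explicit NOT NULL columns excluded).
grades: 3 nullable (status, year, major — PK (email) and explicit NOT NULL columns excluded).
Total: 3 + 4 + 3 = 10.

10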